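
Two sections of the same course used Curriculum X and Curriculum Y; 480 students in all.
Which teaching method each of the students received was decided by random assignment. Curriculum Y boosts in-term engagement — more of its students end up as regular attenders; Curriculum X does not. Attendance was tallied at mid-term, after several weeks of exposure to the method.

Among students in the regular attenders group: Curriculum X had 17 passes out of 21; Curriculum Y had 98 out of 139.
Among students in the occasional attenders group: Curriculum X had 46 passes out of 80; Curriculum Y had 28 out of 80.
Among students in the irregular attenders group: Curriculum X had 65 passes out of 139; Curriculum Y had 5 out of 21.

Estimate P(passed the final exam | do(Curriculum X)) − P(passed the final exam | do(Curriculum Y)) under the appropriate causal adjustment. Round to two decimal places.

-0.01

The stratified and pooled comparisons disagree (Curriculum X wins within each mid-term attendance; Curriculum Y wins overall), so the answer turns on the causal role of mid-term attendance.
Because the teaching method influences mid-term attendance, mid-term attendance is a post-treatment mediator, not a confounder. Stratifying on it would bias the estimate; the causal effect is the crude pooled difference.
The causal difference is the pooled difference: 0.533 − 0.546 = -0.013.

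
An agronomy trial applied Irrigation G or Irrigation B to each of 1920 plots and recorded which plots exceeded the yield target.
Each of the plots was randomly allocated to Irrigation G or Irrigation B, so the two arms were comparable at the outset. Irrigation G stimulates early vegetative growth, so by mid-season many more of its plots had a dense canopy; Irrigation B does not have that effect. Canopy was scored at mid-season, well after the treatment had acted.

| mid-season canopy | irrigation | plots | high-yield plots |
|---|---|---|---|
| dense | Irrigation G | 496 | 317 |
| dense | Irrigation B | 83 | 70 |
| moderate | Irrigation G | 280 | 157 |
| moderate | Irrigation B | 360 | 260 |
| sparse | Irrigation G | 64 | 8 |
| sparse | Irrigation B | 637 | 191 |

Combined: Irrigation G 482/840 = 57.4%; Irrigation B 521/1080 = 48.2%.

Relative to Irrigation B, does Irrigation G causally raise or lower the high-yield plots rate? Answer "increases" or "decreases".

Irrigation B is higher inside every mid-season canopy stratum but Irrigation G is higher in aggregate. Whether to stratify depends on how mid-season canopy relates to the irrigation.
Because the irrigation influences mid-season canopy, mid-season canopy is a post-treatment mediator, not a confounder. Stratifying on it would bias the estimate; the causal effect is the crude pooled difference.
Pooled: Irrigation G 57.4% vs Irrigation B 48.2%; Irrigation G is higher overall.

increases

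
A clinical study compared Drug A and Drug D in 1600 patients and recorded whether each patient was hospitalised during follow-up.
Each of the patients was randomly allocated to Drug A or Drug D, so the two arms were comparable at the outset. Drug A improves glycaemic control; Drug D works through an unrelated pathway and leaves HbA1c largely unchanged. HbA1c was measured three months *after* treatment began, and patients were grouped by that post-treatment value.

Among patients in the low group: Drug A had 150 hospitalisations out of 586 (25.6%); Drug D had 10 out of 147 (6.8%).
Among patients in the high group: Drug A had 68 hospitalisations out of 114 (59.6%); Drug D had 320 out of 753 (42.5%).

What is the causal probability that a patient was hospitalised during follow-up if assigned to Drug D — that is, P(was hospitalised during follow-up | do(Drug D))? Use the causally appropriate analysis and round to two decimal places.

0.37

Stratifying would compare drugs among patients the drugs themselves sorted into HbA1c groups — a form of selection on an intermediate. The unconditioned pooled rates give the total causal effect.
So P(outcome | do(Drug D)) is just the pooled rate for Drug D: 330/900 = 0.367.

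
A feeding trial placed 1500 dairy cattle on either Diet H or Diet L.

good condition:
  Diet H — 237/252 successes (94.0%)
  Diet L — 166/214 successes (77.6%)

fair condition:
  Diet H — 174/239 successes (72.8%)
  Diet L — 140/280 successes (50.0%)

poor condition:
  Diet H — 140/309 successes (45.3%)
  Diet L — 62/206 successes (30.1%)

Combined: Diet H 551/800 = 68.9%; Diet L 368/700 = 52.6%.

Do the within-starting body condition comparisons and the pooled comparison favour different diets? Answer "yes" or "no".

no

Within each starting body condition level (good condition 94.0% vs 77.6%; fair condition 72.8% vs 50.0%; poor condition 45.3% vs 30.1%), Diet H has the higher rate every time. Pooled: 68.9% vs 52.6% — Diet H has the higher rate overall. They agree.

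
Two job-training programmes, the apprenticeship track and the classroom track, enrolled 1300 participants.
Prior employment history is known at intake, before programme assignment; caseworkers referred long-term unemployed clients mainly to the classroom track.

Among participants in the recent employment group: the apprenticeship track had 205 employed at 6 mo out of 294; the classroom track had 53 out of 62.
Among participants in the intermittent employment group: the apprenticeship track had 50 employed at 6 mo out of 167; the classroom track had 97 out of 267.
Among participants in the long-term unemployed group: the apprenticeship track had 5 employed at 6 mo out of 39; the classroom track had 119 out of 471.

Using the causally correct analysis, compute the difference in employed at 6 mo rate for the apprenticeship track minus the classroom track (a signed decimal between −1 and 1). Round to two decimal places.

the classroom track is higher inside every prior employment history stratum but the apprenticeship track is higher in aggregate. Whether to stratify depends on how prior employment history relates to the programme.
Prior employment history differs across programmes for reasons unrelated to any effect of the programme itself, and it separately predicts the outcome — a classic confounder. We must compare within prior employment history levels.
Adjusting over the population distribution of prior employment history: 0.274·(0.697−0.855) + 0.334·(0.299−0.363) + 0.392·(0.128−0.253) = -0.113.

-0.11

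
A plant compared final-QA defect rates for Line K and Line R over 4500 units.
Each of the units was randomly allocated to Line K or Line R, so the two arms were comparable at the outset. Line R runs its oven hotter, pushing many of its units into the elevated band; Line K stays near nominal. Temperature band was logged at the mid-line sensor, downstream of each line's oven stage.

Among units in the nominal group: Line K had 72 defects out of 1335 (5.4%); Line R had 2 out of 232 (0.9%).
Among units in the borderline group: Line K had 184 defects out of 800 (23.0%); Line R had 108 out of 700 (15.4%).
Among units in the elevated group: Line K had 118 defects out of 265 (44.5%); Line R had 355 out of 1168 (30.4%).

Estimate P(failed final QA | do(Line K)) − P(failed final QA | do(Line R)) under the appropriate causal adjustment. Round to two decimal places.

-0.07

The in-process temperature band-specific comparison favours Line R throughout, but the pooled figures favour Line K. The question is whether to condition on in-process temperature band.
The distribution of in-process temperature band is itself part of what the line does — it is an intermediate outcome. Holding it fixed would remove that part of the effect; the total effect is the pooled difference.
The causal difference is the pooled difference: 0.156 − 0.221 = -0.066.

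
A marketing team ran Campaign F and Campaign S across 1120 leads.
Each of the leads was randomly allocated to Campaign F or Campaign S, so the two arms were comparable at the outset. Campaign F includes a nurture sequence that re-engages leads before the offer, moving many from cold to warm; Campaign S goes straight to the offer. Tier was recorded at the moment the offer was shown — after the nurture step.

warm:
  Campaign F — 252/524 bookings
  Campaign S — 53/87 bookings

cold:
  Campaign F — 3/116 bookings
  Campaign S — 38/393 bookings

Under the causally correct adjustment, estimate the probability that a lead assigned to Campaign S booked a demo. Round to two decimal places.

0.19

Because the campaign influences engagement tier, engagement tier is a post-treatment mediator, not a confounder. Stratifying on it would bias the estimate; the causal effect is the crude pooled difference.
So P(outcome | do(Campaign S)) is just the pooled rate for Campaign S: 91/480 = 0.190.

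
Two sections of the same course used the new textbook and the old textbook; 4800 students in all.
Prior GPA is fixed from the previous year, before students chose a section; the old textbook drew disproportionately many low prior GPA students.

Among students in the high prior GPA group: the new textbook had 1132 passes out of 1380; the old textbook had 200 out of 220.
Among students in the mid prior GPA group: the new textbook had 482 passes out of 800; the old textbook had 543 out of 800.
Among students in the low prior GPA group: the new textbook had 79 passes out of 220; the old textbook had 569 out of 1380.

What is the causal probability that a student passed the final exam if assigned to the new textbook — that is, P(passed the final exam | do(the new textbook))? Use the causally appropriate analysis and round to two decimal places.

Nothing the teaching method does changes prior GPA band; the imbalance is an allocation artefact. With prior GPA band also predicting the outcome, the pooled figure is confounded, and the within-stratum comparison is the causal one.
Standardising the new textbook to the population prior GPA band mix: 0.333·1132/1380 + 0.333·482/800 + 0.333·79/220 = 0.594.

0.59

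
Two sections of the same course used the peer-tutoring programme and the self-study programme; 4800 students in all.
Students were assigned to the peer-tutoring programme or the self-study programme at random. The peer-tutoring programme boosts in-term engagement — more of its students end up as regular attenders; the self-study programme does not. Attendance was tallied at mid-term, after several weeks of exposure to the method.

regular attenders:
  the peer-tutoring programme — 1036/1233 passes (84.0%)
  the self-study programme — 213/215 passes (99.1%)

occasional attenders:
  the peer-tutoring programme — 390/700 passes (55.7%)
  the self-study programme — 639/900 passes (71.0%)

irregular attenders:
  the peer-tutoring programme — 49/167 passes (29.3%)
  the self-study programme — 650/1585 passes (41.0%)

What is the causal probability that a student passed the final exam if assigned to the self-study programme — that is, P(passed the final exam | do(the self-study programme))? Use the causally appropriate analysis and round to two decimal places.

Mid-term attendance here is a post-treatment variable shaped by the teaching method; conditioning on it would introduce bias rather than remove it. The overall comparison is the causal one.
So P(outcome | do(the self-study programme)) is just the pooled rate for the self-study programme: 1502/2700 = 0.556.

0.56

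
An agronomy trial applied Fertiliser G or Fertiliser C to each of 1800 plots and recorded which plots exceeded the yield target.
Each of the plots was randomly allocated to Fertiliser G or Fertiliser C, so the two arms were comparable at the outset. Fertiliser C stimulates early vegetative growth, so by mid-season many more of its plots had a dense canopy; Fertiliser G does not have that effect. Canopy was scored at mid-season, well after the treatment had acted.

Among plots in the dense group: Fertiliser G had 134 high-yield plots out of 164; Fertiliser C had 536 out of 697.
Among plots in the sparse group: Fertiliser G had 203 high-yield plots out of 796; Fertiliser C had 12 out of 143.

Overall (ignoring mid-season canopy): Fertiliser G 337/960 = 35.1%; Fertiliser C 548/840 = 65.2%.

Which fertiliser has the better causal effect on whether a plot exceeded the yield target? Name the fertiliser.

Mid-season canopy is downstream of the fertiliser. One should not condition on a consequence of treatment, so the overall rates are the right comparison.
Pooled: Fertiliser G 35.1% vs Fertiliser C 65.2%; Fertiliser C is higher overall.

Fertiliser C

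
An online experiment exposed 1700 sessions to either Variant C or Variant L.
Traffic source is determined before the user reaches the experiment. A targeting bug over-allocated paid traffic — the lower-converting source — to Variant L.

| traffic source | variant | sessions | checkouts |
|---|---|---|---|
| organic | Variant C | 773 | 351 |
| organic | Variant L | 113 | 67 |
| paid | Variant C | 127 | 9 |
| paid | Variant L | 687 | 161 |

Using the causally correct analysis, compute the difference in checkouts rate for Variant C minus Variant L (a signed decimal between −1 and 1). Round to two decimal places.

-0.15

Since traffic source is a pre-existing factor (not a product of the variant) and it affects the outcome on its own, it is a confounder. The stratified rates, not the pooled rate, identify the causal effect.
Adjusting over the population distribution of traffic source: 0.521·(0.454−0.593) + 0.479·(0.071−0.234) = -0.151.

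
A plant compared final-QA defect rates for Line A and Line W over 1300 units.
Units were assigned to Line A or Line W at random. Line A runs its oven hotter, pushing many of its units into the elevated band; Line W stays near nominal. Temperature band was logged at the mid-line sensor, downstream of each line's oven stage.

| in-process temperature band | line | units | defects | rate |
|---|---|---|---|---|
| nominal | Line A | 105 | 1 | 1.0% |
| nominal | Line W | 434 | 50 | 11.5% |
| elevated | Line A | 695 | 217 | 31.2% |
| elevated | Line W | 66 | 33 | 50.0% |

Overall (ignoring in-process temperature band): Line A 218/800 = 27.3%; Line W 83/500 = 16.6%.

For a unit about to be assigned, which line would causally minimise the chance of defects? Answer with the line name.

Line W

Because the line influences in-process temperature band, in-process temperature band is a post-treatment mediator, not a confounder. Stratifying on it would bias the estimate; the causal effect is the crude pooled difference.
Pooled: Line A 27.3% vs Line W 16.6%; Line W is lower overall.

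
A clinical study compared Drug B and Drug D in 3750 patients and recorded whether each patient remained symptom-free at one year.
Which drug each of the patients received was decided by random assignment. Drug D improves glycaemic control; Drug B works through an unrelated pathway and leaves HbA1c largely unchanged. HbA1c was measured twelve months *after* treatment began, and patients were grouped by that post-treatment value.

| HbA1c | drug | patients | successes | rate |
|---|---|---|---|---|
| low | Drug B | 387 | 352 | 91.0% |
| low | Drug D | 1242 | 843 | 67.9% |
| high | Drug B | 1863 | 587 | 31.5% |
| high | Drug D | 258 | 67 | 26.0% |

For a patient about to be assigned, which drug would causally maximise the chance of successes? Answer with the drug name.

HbA1c lies on the pathway drug → HbA1c → outcome, so adjusting for it blocks the indirect effect. For the total causal effect of drug, use the unadjusted pooled rates.
Pooled: Drug B 41.7% vs Drug D 60.7%; Drug D is higher overall.

Drug D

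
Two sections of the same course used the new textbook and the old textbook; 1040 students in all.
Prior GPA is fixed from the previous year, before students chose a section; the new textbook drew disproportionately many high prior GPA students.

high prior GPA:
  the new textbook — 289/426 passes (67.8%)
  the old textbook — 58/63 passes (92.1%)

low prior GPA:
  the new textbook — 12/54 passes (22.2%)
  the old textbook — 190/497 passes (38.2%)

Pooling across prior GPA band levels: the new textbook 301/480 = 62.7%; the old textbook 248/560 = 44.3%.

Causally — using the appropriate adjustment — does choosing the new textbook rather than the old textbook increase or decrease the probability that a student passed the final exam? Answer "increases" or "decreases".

Nothing the teaching method does changes prior GPA band; the imbalance is an allocation artefact. With prior GPA band also predicting the outcome, the pooled figure is confounded, and the within-stratum comparison is the causal one.
Within each level — high prior GPA: 67.8% vs 92.1%; low prior GPA: 22.2% vs 38.2% — the old textbook is higher every time.

decreases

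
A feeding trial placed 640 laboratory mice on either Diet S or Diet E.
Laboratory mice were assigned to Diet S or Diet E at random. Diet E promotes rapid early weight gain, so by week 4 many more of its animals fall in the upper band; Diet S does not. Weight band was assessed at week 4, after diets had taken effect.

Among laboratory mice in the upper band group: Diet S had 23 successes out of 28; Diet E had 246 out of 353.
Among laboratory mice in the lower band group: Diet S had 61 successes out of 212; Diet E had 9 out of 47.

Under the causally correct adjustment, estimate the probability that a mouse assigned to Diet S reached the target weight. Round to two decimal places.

0.35

Week-4 weight band is downstream of the diet. One should not condition on a consequence of treatment, so the overall rates are the right comparison.
So P(outcome | do(Diet S)) is just the pooled rate for Diet S: 84/240 = 0.350.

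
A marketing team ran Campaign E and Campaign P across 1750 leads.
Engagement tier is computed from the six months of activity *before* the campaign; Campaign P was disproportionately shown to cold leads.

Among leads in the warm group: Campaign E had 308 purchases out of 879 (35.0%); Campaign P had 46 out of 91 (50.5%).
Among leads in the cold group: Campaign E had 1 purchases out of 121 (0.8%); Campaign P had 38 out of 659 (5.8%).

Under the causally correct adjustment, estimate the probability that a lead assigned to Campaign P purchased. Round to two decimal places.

The engagement tier-specific comparison favours Campaign P throughout, but the pooled figures favour Campaign E. The question is whether to condition on engagement tier.
The imbalance in engagement tier arose from how leads were allocated, not from anything the campaign did; and engagement tier independently affects the outcome. The pooled gap is confounded — condition on engagement tier.
Standardising Campaign P to the population engagement tier mix: 0.554·46/91 + 0.446·38/659 = 0.306.

0.31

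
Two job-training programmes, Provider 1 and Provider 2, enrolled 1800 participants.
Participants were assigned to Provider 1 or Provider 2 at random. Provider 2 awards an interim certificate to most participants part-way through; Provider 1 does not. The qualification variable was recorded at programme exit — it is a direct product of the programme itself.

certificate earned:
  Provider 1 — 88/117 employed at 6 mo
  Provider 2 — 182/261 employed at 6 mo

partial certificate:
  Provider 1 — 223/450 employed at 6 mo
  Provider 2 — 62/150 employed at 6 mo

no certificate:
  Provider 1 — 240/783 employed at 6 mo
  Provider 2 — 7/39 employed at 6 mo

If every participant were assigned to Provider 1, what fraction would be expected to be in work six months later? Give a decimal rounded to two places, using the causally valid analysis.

0.41

The qualification attained during the programme-specific comparison favours Provider 1 throughout, but the pooled figures favour Provider 2. The question is whether to condition on qualification attained during the programme.
Stratifying would compare programmes among participants the programmes themselves sorted into qualification attained during the programme groups — a form of selection on an intermediate. The unconditioned pooled rates give the total causal effect.
So P(outcome | do(Provider 1)) is just the pooled rate for Provider 1: 551/1350 = 0.408.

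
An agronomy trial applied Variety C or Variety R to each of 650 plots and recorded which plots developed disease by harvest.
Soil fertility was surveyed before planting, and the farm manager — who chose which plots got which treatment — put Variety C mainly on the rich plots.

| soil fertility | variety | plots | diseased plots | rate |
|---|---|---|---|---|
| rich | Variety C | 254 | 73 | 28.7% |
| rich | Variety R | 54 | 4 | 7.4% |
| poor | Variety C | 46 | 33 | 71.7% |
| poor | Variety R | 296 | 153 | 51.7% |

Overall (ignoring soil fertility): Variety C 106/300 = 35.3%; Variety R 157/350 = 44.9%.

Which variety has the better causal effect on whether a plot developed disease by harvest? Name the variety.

Variety R

Soil fertility is set before the variety has any effect — it is not caused by the variety — and it independently drives the outcome. That makes it a confounder, so the causal comparison is within soil fertility levels.
Within each level — rich: 28.7% vs 7.4%; poor: 71.7% vs 51.7% — Variety R is lower every time.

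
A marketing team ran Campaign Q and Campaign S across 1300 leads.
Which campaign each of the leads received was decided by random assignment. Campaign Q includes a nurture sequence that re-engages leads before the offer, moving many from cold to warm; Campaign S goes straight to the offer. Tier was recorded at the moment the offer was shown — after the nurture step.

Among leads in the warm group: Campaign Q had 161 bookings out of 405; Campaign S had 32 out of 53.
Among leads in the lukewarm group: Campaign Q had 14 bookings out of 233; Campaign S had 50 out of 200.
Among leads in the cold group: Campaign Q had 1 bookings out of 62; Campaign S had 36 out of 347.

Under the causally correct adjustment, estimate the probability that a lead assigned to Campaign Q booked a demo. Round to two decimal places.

Engagement tier is recorded after the campaign and is itself shifted by it — it sits on the causal path from campaign to outcome. Conditioning on a mediator would strip out part of the effect we want; the pooled comparison gives the total causal effect.
So P(outcome | do(Campaign Q)) is just the pooled rate for Campaign Q: 176/700 = 0.251.

0.25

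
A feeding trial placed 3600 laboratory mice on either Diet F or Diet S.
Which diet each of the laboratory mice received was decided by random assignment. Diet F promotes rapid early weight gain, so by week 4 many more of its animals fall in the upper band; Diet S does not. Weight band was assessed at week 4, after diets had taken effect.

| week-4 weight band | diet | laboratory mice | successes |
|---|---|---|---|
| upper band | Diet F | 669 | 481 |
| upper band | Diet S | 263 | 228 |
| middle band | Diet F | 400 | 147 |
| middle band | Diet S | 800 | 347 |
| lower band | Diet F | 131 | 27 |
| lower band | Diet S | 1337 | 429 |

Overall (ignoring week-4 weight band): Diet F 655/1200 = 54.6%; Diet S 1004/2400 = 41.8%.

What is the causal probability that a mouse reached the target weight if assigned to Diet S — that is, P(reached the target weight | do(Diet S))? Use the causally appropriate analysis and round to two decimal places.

0.42

Stratifying would compare diets among laboratory mice the diets themselves sorted into week-4 weight band groups — a form of selection on an intermediate. The unconditioned pooled rates give the total causal effect.
So P(outcome | do(Diet S)) is just the pooled rate for Diet S: 1004/2400 = 0.418.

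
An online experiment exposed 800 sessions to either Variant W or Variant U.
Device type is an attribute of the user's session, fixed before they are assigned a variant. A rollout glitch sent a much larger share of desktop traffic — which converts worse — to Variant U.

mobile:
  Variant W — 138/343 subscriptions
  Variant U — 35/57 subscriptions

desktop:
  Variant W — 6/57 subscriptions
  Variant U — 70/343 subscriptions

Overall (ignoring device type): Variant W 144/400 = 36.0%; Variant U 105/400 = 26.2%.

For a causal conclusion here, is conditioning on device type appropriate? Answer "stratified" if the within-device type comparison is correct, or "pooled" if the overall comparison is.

Nothing the variant does changes device type; the imbalance is an allocation artefact. With device type also predicting the outcome, the pooled figure is confounded, and the within-stratum comparison is the causal one.
Within each level — mobile: 40.2% vs 61.4%; desktop: 10.5% vs 20.4% — Variant U is higher every time.

stratified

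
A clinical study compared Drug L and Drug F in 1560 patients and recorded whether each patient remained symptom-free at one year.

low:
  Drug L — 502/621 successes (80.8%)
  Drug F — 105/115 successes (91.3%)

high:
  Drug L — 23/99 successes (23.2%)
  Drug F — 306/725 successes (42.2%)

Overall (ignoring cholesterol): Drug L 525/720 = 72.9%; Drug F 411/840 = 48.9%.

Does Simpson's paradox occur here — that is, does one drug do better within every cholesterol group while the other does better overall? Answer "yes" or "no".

yes

Within each cholesterol level (low 80.8% vs 91.3%; high 23.2% vs 42.2%), Drug F has the higher rate every time. Pooled: 72.9% vs 48.9% — Drug L has the higher rate overall. The two comparisons disagree.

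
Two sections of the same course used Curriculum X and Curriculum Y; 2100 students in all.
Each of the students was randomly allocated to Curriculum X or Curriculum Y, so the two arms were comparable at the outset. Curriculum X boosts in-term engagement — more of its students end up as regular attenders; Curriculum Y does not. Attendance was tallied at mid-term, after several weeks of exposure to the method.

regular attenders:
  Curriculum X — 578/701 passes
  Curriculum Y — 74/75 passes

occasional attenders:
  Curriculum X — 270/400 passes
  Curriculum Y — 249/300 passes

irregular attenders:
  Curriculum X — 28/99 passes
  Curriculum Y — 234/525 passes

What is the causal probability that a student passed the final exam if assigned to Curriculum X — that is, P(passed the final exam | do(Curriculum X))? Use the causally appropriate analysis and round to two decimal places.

0.73

Curriculum Y is higher inside every mid-term attendance stratum but Curriculum X is higher in aggregate. Whether to stratify depends on how mid-term attendance relates to the teaching method.
The distribution of mid-term attendance is itself part of what the teaching method does — it is an intermediate outcome. Holding it fixed would remove that part of the effect; the total effect is the pooled difference.
So P(outcome | do(Curriculum X)) is just the pooled rate for Curriculum X: 876/1200 = 0.730.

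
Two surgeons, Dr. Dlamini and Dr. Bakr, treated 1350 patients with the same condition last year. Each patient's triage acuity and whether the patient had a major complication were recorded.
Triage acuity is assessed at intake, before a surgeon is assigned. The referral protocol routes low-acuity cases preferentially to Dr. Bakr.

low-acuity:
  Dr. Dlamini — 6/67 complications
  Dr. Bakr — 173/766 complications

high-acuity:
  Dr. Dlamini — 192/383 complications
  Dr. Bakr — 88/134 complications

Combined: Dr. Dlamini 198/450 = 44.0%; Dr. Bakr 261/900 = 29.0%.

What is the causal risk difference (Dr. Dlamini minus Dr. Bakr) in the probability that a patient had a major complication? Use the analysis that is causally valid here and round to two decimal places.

Within every triage acuity level Dr. Dlamini has the lower rate, yet pooled Dr. Bakr does — Simpson's reversal.
Triage acuity is set before the surgeon has any effect — it is not caused by the surgeon — and it independently drives the outcome. That makes it a confounder, so the causal comparison is within triage acuity levels.
Adjusting over the population distribution of triage acuity: 0.617·(0.090−0.226) + 0.383·(0.501−0.657) = -0.144.

-0.14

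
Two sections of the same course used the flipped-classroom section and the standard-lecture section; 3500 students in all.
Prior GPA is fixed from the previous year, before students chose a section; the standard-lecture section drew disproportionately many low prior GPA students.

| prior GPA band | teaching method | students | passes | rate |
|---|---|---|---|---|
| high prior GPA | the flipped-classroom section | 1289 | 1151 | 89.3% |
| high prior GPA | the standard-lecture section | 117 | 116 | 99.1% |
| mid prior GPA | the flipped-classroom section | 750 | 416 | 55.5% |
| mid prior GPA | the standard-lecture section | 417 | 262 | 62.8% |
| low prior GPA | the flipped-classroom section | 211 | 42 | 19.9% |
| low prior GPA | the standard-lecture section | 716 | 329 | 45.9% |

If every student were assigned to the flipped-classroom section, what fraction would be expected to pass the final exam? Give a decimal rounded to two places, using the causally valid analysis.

The prior GPA band-specific comparison favours the standard-lecture section throughout, but the pooled figures favour the flipped-classroom section. The question is whether to condition on prior GPA band.
Prior GPA band is set before the teaching method has any effect — it is not caused by the teaching method — and it independently drives the outcome. That makes it a confounder, so the causal comparison is within prior GPA band levels.
Standardising the flipped-classroom section to the population prior GPA band mix: 0.402·1151/1289 + 0.333·416/750 + 0.265·42/211 = 0.596.

0.60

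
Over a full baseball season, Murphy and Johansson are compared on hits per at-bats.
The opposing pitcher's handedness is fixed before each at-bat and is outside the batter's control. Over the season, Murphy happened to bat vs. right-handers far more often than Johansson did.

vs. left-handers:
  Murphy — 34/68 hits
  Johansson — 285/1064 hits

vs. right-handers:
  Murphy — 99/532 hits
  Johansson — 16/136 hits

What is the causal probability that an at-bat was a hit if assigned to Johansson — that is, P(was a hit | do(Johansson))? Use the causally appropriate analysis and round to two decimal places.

Pitcher handedness satisfies the back-door criterion: it is not a descendant of the player, and it blocks the spurious path from player to outcome. Adjusting for it (i.e., using the within-pitcher handedness rates) gives the causal effect.
Standardising Johansson to the population pitcher handedness mix: 0.629·285/1064 + 0.371·16/136 = 0.212.

0.21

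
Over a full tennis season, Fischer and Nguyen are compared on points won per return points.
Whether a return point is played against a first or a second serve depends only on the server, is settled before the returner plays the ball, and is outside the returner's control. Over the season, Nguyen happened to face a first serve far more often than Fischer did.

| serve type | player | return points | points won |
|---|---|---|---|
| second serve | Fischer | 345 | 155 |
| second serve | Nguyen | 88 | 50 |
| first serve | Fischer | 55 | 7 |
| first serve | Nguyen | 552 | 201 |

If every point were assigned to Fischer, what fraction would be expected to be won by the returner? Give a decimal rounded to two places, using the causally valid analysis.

Serve type is set before the player has any effect — it is not caused by the player — and it independently drives the outcome. That makes it a confounder, so the causal comparison is within serve type levels.
Standardising Fischer to the population serve type mix: 0.416·155/345 + 0.584·7/55 = 0.261.

0.26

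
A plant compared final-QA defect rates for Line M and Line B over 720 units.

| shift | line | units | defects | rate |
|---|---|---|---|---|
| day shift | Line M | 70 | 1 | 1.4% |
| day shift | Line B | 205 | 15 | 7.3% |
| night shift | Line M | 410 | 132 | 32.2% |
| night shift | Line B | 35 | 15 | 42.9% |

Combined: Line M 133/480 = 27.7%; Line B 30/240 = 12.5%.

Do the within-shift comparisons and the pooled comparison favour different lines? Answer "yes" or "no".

yes

Within each shift level (day shift 1.4% vs 7.3%; night shift 32.2% vs 42.9%), Line M has the lower rate every time. Pooled: 27.7% vs 12.5% — Line B has the lower rate overall. The two comparisons disagree.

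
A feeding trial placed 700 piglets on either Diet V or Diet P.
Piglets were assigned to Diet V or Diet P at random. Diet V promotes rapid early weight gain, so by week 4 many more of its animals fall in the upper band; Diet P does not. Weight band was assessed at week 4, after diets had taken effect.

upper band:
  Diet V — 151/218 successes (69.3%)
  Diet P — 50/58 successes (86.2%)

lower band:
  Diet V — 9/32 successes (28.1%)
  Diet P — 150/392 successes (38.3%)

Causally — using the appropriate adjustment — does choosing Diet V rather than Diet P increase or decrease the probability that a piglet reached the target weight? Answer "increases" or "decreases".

Within every week-4 weight band level Diet P has the higher rate, yet pooled Diet V does — Simpson's reversal.
Stratifying would compare diets among piglets the diets themselves sorted into week-4 weight band groups — a form of selection on an intermediate. The unconditioned pooled rates give the total causal effect.
Pooled: Diet V 64.0% vs Diet P 44.4%; Diet V is higher overall.

increases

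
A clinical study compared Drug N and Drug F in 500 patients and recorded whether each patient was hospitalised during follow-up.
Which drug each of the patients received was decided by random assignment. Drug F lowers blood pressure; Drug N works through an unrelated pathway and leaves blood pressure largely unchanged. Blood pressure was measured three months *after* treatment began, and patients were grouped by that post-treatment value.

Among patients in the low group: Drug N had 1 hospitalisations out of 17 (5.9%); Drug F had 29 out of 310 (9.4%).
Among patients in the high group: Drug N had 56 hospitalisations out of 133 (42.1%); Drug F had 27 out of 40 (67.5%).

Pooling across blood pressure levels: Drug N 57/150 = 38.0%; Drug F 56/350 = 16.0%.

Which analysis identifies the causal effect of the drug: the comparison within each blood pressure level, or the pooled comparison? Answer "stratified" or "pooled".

pooled

The blood pressure-specific comparison favours Drug N throughout, but the pooled figures favour Drug F. The question is whether to condition on blood pressure.
Blood pressure lies on the pathway drug → blood pressure → outcome, so adjusting for it blocks the indirect effect. For the total causal effect of drug, use the unadjusted pooled rates.
Pooled: Drug N 38.0% vs Drug F 16.0%; Drug F is lower overall.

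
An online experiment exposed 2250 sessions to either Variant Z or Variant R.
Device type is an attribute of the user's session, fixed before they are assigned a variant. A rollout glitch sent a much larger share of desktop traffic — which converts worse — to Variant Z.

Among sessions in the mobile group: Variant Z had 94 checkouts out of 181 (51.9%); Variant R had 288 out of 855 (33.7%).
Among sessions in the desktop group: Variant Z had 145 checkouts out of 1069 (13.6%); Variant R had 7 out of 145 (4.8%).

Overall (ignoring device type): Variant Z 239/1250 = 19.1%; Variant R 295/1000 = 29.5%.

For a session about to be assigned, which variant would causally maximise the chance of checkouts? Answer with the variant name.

The stratified and pooled comparisons disagree (Variant Z wins within each device type; Variant R wins overall), so the answer turns on the causal role of device type.
The imbalance in device type arose from how sessions were allocated, not from anything the variant did; and device type independently affects the outcome. The pooled gap is confounded — condition on device type.
Within each level — mobile: 51.9% vs 33.7%; desktop: 13.6% vs 4.8% — Variant Z is higher every time.

Variant Z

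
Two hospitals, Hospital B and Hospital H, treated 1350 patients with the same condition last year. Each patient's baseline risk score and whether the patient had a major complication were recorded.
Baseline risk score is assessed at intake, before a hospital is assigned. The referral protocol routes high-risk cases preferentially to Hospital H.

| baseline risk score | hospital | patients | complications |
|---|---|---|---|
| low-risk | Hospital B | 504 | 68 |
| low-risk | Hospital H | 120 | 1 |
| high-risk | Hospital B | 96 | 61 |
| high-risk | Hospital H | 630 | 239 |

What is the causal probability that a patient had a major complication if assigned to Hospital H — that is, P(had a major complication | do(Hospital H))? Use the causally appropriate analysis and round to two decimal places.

Since baseline risk score is a pre-existing factor (not a product of the hospital) and it affects the outcome on its own, it is a confounder. The stratified rates, not the pooled rate, identify the causal effect.
Standardising Hospital H to the population baseline risk score mix: 0.462·1/120 + 0.538·239/630 = 0.208.

0.21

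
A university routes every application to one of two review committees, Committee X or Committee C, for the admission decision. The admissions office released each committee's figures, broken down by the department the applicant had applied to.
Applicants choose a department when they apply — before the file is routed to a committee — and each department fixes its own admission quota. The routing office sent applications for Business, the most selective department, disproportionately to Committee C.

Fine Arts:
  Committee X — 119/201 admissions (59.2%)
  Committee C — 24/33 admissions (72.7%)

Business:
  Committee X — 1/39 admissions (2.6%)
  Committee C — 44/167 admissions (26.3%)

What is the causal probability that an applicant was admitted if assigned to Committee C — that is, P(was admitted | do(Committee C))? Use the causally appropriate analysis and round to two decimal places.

0.51

Since department is a pre-existing factor (not a product of the review committee) and it affects the outcome on its own, it is a confounder. The stratified rates, not the pooled rate, identify the causal effect.
Standardising Committee C to the population department mix: 0.532·24/33 + 0.468·44/167 = 0.510.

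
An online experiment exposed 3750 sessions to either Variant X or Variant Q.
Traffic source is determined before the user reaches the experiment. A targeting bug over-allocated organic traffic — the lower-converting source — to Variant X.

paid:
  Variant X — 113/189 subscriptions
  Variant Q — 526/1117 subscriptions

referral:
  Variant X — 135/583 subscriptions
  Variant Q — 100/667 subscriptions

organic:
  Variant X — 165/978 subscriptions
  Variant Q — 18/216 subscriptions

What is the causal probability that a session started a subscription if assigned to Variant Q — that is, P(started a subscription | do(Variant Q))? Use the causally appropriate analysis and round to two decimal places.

Traffic source is set before the variant has any effect — it is not caused by the variant — and it independently drives the outcome. That makes it a confounder, so the causal comparison is within traffic source levels.
Standardising Variant Q to the population traffic source mix: 0.348·526/1117 + 0.333·100/667 + 0.318·18/216 = 0.241.

0.24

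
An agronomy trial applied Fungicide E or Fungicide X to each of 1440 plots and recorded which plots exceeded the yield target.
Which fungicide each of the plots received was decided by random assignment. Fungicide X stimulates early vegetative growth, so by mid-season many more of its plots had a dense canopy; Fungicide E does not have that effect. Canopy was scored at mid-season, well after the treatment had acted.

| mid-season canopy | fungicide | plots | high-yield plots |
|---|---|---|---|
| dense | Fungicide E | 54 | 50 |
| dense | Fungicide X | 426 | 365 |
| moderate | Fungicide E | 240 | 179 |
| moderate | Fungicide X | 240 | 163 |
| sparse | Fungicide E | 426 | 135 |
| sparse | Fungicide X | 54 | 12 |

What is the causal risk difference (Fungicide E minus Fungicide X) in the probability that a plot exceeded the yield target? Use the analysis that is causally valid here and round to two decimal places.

Within every mid-season canopy level Fungicide E has the higher rate, yet pooled Fungicide X does — Simpson's reversal.
The distribution of mid-season canopy is itself part of what the fungicide does — it is an intermediate outcome. Holding it fixed would remove that part of the effect; the total effect is the pooled difference.
The causal difference is the pooled difference: 0.506 − 0.750 = -0.244.

-0.24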